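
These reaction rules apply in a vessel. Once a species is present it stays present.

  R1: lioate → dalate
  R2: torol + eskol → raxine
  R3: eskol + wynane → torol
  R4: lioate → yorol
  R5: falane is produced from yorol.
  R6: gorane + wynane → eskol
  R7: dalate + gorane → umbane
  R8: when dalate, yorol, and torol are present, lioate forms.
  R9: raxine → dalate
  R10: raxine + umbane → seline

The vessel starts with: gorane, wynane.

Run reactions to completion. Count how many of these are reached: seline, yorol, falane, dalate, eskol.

gorane and wynane present → eskol forms (R6).
eskol and wynane present → torol forms (R3).
torol and eskol present → raxine forms (R2).
raxine present → dalate forms (R9).
dalate and gorane present → umbane forms (R7).
raxine and umbane present → seline forms (R10).
seline: reached.
yorol would need lioate (R4), but lioate never forms.
falane would need yorol (R5), but yorol never forms.
dalate: reached.
eskol: reached.
Reached: seline, dalate, and eskol — 3 of the 5.

3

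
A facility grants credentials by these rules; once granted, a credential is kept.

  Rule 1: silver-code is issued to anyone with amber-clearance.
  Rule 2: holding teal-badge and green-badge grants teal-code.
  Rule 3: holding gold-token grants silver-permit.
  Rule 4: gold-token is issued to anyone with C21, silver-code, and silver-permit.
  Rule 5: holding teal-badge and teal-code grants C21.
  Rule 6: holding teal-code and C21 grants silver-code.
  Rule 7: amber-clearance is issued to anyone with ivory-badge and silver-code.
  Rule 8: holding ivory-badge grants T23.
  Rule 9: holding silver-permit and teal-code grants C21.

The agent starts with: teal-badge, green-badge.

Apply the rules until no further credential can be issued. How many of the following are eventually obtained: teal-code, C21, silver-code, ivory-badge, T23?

3

Holding teal-badge and green-badge grants teal-code (Rule 2).
Holding teal-badge and teal-code grants C21 (Rule 5).
Holding teal-code and C21 grants silver-code (Rule 6).
teal-code: reached.
C21: reached.
silver-code: reached.
No rule produces ivory-badge, and it is not given.
T23 would need ivory-badge (Rule 8), but ivory-badge is never granted.
Reached: teal-code, C21, and silver-code — 3 of the 5.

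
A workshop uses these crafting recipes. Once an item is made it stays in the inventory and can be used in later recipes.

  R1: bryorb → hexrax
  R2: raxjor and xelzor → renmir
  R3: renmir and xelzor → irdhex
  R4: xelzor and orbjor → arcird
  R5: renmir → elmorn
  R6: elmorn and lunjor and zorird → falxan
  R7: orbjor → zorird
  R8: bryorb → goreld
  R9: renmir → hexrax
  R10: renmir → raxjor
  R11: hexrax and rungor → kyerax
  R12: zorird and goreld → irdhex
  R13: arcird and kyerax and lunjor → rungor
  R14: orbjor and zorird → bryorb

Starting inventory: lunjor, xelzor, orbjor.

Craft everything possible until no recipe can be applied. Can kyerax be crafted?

No

kyerax would need hexrax and rungor (R11), but rungor is never obtained.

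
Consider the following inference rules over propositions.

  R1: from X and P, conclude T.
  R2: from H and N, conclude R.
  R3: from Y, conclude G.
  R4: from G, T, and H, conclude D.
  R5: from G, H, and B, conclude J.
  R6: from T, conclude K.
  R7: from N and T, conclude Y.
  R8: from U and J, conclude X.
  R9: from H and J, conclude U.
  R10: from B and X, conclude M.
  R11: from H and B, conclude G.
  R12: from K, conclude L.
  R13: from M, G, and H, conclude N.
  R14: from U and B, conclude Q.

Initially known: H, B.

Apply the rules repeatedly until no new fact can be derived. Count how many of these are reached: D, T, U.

1

From H and B, R11 gives G.
From G, H, and B, R5 gives J.
H and J hold, so U follows (R9).
D would need G, T, and H (R4), but T is never established.
T would need X and P (R1), but P is never established.
U: reached.
Reached: U — 1 of the 3.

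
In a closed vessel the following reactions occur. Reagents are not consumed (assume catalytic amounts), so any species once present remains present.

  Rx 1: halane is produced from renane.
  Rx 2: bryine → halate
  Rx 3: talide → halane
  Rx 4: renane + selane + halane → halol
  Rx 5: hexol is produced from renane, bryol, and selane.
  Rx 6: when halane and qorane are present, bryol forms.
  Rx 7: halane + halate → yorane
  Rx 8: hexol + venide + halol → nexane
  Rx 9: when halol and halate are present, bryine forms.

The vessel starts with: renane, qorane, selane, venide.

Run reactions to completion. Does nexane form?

Yes

renane present → halane forms (Rx 1).
renane, selane, and halane present → halol forms (Rx 4).
halane and qorane present → bryol forms (Rx 6).
renane, bryol, and selane present → hexol forms (Rx 5).
hexol, venide, and halol present → nexane forms (Rx 8).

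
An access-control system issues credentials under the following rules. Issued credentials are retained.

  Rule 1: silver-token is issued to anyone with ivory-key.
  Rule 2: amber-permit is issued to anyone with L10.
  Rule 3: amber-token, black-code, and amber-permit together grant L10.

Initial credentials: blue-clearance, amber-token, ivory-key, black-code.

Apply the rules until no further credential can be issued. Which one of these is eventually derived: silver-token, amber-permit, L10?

silver-token

Holding ivory-key grants silver-token (Rule 1).
amber-permit would need L10 (Rule 2), but L10 is never granted. L10 would need amber-token, black-code, and amber-permit (Rule 3), but amber-permit is never granted.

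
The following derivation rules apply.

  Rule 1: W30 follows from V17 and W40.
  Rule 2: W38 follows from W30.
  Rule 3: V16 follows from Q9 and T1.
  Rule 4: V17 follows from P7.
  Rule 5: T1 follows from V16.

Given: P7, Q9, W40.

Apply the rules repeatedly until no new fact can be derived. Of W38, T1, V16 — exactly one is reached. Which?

W38

P7 holds, so V17 follows (Rule 4).
From V17 and W40, Rule 1 gives W30.
From W30, Rule 2 gives W38.
T1 would need V16 (Rule 5), but V16 is never established. V16 would need Q9 and T1 (Rule 3), but T1 is never established.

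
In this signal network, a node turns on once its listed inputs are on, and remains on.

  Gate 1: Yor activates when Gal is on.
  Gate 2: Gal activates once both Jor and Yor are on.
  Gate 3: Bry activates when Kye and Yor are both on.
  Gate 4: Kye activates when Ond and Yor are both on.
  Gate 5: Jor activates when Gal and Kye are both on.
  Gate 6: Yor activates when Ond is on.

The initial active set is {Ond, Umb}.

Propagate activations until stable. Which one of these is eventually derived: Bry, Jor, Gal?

Bry

Gate 6: Ond on → Yor on.
Ond and Yor are on, so Kye activates (Gate 4).
Kye and Yor are on, so Bry activates (Gate 3).
Gal would need Jor and Yor (Gate 2), but Jor never turns on. Jor would need Gal and Kye (Gate 5), but Gal never turns on.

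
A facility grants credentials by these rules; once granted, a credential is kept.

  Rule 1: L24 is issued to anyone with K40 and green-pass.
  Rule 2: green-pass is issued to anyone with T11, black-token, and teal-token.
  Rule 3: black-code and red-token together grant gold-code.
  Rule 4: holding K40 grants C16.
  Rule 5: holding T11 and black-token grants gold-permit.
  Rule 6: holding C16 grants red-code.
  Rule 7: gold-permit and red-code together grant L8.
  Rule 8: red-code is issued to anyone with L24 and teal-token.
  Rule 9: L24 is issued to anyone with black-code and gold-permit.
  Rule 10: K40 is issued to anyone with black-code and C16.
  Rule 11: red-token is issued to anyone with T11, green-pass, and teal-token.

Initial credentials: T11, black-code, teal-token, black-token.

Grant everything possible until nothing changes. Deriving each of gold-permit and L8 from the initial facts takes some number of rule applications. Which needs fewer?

gold-permit

gold-permit: Holding T11 and black-token grants gold-permit (Rule 5). [1 rule application]
L8: Holding T11 and black-token grants gold-permit (Rule 5). Holding black-code and gold-permit grants L24 (Rule 9). Holding L24 and teal-token grants red-code (Rule 8). Holding gold-permit and red-code grants L8 (Rule 7). [4 rule applications]
gold-permit needs fewer.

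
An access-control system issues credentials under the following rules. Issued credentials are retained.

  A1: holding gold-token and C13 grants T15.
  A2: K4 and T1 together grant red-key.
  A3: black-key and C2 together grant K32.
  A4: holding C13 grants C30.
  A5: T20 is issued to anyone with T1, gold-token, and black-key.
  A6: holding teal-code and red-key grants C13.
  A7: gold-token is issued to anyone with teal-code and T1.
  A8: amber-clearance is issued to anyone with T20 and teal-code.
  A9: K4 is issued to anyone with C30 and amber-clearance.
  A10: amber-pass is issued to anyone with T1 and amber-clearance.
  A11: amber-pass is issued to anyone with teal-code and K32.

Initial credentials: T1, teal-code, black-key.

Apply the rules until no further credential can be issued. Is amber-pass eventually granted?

Yes

Holding teal-code and T1 grants gold-token (A7).
Holding T1, gold-token, and black-key grants T20 (A5).
Holding T20 and teal-code grants amber-clearance (A8).
Holding T1 and amber-clearance grants amber-pass (A10).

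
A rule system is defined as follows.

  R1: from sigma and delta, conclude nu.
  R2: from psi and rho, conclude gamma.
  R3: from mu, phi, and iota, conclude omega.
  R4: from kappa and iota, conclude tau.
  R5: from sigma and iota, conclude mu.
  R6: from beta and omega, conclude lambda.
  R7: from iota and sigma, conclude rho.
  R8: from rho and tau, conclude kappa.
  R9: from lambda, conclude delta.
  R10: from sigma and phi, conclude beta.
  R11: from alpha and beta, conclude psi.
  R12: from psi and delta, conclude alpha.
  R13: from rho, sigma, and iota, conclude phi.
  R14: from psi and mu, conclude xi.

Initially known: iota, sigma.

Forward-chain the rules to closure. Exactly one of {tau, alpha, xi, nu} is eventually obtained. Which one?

iota and sigma hold, so rho follows (R7).
From sigma and iota, R5 gives mu.
rho, sigma, and iota hold, so phi follows (R13).
From mu, phi, and iota, R3 gives omega.
sigma and phi hold, so beta follows (R10).
From beta and omega, R6 gives lambda.
From lambda, R9 gives delta.
From sigma and delta, R1 gives nu.
alpha would need psi and delta (R12), but psi is never established. xi would need psi and mu (R14), but psi is never established. tau would need kappa and iota (R4), but kappa is never established.

nu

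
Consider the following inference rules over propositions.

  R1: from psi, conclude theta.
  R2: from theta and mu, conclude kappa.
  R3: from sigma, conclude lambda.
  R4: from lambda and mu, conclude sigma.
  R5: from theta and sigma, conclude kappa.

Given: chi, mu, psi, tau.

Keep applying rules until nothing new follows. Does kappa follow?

Yes

psi holds, so theta follows (R1).
From theta and mu, R2 gives kappa.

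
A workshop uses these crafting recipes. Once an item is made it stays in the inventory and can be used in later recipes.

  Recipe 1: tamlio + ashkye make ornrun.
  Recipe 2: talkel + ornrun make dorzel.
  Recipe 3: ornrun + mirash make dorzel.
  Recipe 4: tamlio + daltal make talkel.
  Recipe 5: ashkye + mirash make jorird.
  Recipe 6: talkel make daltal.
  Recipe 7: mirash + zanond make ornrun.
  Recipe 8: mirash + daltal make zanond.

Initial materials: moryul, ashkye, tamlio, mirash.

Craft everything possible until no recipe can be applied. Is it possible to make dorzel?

Yes

tamlio + ashkye → ornrun (Recipe 1).
Using Recipe 3, ornrun and mirash make dorzel.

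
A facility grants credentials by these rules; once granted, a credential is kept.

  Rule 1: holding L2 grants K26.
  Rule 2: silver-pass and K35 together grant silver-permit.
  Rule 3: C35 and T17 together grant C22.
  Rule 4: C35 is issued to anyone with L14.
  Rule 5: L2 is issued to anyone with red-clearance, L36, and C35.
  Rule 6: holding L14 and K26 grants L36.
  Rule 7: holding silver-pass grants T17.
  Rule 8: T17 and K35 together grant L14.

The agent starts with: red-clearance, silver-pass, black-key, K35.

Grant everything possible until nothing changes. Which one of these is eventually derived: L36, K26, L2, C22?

C22

Holding silver-pass grants T17 (Rule 7).
Holding T17 and K35 grants L14 (Rule 8).
Holding L14 grants C35 (Rule 4).
Holding C35 and T17 grants C22 (Rule 3).
L36 would need L14 and K26 (Rule 6), but K26 is never granted. L2 would need red-clearance, L36, and C35 (Rule 5), but L36 is never granted. K26 would need L2 (Rule 1), but L2 is never granted.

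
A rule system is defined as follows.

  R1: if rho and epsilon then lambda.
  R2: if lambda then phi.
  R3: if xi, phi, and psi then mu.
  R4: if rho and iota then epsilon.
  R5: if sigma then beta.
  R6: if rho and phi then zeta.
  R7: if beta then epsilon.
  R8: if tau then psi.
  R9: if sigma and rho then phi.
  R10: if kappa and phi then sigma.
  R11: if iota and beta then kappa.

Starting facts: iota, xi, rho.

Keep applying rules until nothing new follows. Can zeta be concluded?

rho and iota hold, so epsilon follows (R4).
rho and epsilon hold, so lambda follows (R1).
lambda holds, so phi follows (R2).
rho and phi hold, so zeta follows (R6).

Yes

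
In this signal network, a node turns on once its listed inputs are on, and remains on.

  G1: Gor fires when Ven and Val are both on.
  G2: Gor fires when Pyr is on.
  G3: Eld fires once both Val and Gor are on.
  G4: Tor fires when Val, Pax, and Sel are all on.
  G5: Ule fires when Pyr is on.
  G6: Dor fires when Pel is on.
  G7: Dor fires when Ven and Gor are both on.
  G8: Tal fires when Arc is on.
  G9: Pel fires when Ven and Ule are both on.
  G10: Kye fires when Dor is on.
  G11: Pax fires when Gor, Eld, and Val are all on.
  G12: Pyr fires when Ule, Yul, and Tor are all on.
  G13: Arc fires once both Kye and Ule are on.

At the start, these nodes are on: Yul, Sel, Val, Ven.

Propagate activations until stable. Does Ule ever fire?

Ule would need Pyr (G5), but Pyr never turns on.

No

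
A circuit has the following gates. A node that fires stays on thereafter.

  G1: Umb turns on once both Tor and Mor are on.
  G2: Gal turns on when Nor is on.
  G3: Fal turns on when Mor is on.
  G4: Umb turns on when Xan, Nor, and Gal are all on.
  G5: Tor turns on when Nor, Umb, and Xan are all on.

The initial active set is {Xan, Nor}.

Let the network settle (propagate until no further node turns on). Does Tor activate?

Nor is on, so Gal turns on (G2).
G4: Xan, Nor, and Gal on → Umb on.
Nor, Umb, and Xan are on, so Tor turns on (G5).

Yes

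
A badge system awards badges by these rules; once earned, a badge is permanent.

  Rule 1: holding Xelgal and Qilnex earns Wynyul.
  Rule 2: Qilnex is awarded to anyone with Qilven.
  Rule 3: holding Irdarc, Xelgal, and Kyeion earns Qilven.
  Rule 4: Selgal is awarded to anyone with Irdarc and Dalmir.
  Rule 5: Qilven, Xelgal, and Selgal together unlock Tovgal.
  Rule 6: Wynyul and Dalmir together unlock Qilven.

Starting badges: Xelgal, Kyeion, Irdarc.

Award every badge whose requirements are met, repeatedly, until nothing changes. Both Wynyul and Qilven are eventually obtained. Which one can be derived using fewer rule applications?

Qilven: With Irdarc, Xelgal, and Kyeion, Qilven is earned (Rule 3). [1 rule application]
Wynyul: With Irdarc, Xelgal, and Kyeion, Qilven is earned (Rule 3). With Qilven, Qilnex is earned (Rule 2). With Xelgal and Qilnex, Wynyul is earned (Rule 1). [3 rule applications]
Qilven needs fewer.

Qilven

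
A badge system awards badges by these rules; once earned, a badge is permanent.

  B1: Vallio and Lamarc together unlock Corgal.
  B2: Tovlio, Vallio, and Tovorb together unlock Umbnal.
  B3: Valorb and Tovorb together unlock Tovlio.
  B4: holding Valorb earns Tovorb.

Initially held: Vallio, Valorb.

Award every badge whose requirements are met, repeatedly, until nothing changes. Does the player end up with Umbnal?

Yes

With Valorb, Tovorb is earned (B4).
With Valorb and Tovorb, Tovlio is earned (B3).
With Tovlio, Vallio, and Tovorb, Umbnal is earned (B2).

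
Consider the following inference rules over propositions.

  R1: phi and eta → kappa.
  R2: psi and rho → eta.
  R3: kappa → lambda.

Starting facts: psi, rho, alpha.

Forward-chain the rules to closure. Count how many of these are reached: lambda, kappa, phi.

0

lambda would need kappa (R3), but kappa is never established.
kappa would need phi and eta (R1), but phi is never established.
No rule produces phi, and it is not given.
None of the 3 are reached.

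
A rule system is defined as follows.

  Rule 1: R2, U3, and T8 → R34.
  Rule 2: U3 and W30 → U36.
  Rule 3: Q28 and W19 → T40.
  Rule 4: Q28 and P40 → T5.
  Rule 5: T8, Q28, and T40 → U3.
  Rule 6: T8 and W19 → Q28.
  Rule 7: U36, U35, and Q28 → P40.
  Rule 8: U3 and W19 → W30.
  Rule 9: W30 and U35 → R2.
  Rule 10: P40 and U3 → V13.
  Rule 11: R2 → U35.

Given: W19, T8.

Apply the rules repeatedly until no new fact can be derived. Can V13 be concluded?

No

V13 would need P40 and U3 (Rule 10), but P40 is never established.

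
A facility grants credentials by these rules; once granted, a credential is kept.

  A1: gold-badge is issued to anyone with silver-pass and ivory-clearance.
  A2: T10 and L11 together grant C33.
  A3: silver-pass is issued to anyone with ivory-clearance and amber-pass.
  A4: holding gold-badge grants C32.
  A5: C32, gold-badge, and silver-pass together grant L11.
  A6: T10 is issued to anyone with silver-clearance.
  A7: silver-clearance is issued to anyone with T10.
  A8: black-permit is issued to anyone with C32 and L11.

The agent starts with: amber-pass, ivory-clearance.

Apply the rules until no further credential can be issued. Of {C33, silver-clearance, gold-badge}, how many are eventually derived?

1

Holding ivory-clearance and amber-pass grants silver-pass (A3).
Holding silver-pass and ivory-clearance grants gold-badge (A1).
C33 would need T10 and L11 (A2), but T10 is never granted.
silver-clearance would need T10 (A7), but T10 is never granted.
gold-badge: reached.
Reached: gold-badge — 1 of the 3.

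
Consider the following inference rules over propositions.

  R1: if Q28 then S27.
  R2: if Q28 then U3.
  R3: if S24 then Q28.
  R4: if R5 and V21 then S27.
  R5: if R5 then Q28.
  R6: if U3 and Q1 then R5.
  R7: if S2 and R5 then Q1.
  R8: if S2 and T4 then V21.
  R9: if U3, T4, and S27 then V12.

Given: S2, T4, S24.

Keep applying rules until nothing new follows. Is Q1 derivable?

No

Q1 would need S2 and R5 (R7), but R5 is never established.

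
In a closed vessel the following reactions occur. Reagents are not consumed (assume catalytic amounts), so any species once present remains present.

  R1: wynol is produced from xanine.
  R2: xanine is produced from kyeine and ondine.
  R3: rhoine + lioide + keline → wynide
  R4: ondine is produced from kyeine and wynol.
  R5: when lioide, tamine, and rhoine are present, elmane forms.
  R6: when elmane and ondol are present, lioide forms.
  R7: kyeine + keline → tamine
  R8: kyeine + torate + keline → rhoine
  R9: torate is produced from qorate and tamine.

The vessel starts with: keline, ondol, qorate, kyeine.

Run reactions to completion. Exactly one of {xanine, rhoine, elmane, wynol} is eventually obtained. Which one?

rhoine

kyeine and keline present → tamine forms (R7).
qorate and tamine present → torate forms (R9).
kyeine, torate, and keline present → rhoine forms (R8).
elmane would need lioide, tamine, and rhoine (R5), but lioide never forms. wynol would need xanine (R1), but xanine never forms. xanine would need kyeine and ondine (R2), but ondine never forms.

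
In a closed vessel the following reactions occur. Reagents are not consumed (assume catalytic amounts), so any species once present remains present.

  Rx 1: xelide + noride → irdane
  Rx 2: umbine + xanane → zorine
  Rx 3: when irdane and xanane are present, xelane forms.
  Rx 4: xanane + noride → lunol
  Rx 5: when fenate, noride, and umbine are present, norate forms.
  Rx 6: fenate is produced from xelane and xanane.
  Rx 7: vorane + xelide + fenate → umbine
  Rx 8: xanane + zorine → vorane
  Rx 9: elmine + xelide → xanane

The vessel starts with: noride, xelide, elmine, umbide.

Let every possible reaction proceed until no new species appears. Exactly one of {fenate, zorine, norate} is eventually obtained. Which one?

fenate

xelide and noride present → irdane forms (Rx 1).
elmine and xelide present → xanane forms (Rx 9).
irdane and xanane present → xelane forms (Rx 3).
xelane and xanane present → fenate forms (Rx 6).
norate would need fenate, noride, and umbine (Rx 5), but umbine never forms. zorine would need umbine and xanane (Rx 2), but umbine never forms.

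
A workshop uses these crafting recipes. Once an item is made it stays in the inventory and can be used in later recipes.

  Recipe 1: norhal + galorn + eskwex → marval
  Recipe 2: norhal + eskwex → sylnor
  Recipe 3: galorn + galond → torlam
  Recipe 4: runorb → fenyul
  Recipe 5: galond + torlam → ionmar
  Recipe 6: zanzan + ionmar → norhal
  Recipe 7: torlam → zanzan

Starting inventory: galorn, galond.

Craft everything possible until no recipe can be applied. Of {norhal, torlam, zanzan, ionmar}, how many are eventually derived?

Using Recipe 3, galorn and galond make torlam.
Using Recipe 7, torlam makes zanzan.
Using Recipe 5, galond and torlam make ionmar.
zanzan + ionmar → norhal (Recipe 6).
norhal: reached.
torlam: reached.
zanzan: reached.
ionmar: reached.
All 4 are reached.

4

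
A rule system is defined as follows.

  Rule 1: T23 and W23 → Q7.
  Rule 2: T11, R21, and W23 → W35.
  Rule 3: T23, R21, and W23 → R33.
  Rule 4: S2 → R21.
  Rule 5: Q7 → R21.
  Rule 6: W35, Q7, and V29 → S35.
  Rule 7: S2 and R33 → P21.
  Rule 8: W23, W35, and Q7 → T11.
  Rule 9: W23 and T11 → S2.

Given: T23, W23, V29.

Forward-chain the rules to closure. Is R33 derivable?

Yes

T23 and W23 hold, so Q7 follows (Rule 1).
From Q7, Rule 5 gives R21.
T23, R21, and W23 hold, so R33 follows (Rule 3).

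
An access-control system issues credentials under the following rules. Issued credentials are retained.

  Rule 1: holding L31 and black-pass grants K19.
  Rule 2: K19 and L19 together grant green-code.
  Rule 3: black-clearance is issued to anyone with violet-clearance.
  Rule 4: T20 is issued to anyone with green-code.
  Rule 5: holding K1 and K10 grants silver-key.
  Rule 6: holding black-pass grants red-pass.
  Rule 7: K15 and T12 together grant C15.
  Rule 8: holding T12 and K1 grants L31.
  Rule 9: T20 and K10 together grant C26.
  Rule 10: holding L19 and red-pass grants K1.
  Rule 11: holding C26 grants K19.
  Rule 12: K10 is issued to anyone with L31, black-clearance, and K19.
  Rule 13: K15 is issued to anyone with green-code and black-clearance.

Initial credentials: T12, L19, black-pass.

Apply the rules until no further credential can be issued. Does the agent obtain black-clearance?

No

black-clearance would need violet-clearance (Rule 3), but violet-clearance is never granted.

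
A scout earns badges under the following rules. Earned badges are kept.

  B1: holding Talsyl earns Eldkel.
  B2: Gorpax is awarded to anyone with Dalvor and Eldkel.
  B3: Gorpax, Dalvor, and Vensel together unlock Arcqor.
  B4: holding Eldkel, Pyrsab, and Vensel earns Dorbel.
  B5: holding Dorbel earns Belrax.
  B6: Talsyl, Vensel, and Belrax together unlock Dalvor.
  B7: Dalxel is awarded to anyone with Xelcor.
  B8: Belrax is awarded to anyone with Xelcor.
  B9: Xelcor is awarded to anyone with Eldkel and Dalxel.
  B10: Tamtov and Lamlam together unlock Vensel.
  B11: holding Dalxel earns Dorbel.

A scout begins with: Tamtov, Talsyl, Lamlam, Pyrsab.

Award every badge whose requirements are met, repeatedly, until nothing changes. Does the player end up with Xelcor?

No

Xelcor would need Eldkel and Dalxel (B9), but Dalxel is never earned.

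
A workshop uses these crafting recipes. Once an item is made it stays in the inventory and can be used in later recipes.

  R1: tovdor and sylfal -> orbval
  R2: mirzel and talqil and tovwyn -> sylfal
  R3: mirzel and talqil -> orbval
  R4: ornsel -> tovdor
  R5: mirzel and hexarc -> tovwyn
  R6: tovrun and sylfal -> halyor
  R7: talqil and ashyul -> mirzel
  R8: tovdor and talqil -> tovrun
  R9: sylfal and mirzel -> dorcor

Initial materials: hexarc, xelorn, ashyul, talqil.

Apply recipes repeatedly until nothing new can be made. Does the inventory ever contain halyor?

No

halyor would need tovrun and sylfal (R6), but tovrun is never obtained.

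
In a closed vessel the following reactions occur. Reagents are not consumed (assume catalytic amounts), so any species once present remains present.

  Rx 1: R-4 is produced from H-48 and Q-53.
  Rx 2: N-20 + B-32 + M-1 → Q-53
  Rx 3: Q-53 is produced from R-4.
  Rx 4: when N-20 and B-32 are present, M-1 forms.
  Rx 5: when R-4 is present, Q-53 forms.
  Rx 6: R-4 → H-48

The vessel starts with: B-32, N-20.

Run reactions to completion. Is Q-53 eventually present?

Yes

N-20 and B-32 present → M-1 forms (Rx 4).
N-20, B-32, and M-1 present → Q-53 forms (Rx 2).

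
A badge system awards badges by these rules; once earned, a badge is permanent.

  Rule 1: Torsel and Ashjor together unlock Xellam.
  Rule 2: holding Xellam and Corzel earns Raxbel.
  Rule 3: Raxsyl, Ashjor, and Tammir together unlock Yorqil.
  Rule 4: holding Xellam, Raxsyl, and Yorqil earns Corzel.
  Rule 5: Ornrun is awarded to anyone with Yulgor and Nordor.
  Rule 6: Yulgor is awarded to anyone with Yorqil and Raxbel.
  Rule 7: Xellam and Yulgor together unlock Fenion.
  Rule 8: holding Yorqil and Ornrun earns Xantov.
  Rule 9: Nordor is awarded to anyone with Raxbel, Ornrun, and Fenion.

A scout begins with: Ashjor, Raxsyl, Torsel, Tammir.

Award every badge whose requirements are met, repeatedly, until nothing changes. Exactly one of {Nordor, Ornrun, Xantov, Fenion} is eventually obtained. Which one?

With Torsel and Ashjor, Xellam is earned (Rule 1).
With Raxsyl, Ashjor, and Tammir, Yorqil is earned (Rule 3).
With Xellam, Raxsyl, and Yorqil, Corzel is earned (Rule 4).
With Xellam and Corzel, Raxbel is earned (Rule 2).
With Yorqil and Raxbel, Yulgor is earned (Rule 6).
With Xellam and Yulgor, Fenion is earned (Rule 7).
Ornrun would need Yulgor and Nordor (Rule 5), but Nordor is never earned. Xantov would need Yorqil and Ornrun (Rule 8), but Ornrun is never earned. Nordor would need Raxbel, Ornrun, and Fenion (Rule 9), but Ornrun is never earned.

Fenion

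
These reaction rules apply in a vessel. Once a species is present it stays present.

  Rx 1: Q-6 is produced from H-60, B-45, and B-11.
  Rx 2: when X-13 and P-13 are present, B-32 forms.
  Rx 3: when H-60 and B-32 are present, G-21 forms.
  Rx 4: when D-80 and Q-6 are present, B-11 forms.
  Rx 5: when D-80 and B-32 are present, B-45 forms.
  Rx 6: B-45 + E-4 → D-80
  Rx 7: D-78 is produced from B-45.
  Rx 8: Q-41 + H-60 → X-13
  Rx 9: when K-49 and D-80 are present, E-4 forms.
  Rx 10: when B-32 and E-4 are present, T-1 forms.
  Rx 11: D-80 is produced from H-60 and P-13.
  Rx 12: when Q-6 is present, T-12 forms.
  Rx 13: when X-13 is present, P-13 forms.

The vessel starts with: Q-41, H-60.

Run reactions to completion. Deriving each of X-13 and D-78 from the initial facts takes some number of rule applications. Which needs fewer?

X-13: Q-41 and H-60 present → X-13 forms (Rx 8). [1 rule application]
D-78: Q-41 and H-60 present → X-13 forms (Rx 8). X-13 present → P-13 forms (Rx 13). H-60 and P-13 present → D-80 forms (Rx 11). X-13 and P-13 present → B-32 forms (Rx 2). D-80 and B-32 present → B-45 forms (Rx 5). B-45 present → D-78 forms (Rx 7). [6 rule applications]
X-13 needs fewer.

X-13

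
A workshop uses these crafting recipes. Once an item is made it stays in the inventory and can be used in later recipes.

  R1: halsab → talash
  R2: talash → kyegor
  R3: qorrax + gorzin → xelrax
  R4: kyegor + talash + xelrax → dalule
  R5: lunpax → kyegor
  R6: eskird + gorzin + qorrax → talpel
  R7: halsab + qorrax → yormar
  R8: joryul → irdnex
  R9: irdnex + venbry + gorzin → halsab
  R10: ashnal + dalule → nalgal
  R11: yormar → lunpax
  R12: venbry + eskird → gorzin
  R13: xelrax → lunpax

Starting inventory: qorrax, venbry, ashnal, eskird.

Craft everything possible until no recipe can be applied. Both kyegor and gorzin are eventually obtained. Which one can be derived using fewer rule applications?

gorzin

gorzin: venbry + eskird → gorzin (R12). [1 rule application]
kyegor: venbry + eskird → gorzin (R12). Using R3, qorrax and gorzin make xelrax. Using R13, xelrax makes lunpax. Using R5, lunpax makes kyegor. [4 rule applications]
gorzin needs fewer.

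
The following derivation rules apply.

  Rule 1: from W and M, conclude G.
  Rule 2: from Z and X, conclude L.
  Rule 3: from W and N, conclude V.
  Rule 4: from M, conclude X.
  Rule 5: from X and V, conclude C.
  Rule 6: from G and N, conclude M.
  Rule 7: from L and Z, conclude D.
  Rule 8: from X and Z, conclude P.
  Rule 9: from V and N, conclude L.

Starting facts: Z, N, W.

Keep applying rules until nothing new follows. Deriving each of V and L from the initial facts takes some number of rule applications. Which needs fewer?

V

V: From W and N, Rule 3 gives V. [1 rule application]
L: W and N hold, so V follows (Rule 3). V and N hold, so L follows (Rule 9). [2 rule applications]
V needs fewer.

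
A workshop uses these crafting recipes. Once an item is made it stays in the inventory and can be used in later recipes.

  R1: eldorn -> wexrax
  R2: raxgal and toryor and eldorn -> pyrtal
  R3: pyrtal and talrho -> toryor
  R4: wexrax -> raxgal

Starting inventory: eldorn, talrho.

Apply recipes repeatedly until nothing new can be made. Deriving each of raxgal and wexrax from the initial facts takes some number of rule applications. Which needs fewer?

wexrax: Using R1, eldorn makes wexrax. [1 rule application]
raxgal: Using R1, eldorn makes wexrax. Using R4, wexrax makes raxgal. [2 rule applications]
wexrax needs fewer.

wexrax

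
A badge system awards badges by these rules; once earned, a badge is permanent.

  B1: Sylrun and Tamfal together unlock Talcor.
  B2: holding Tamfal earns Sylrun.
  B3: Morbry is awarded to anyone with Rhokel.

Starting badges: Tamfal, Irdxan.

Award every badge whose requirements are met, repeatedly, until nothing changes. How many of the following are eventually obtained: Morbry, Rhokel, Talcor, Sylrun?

2

With Tamfal, Sylrun is earned (B2).
With Sylrun and Tamfal, Talcor is earned (B1).
Morbry would need Rhokel (B3), but Rhokel is never earned.
No rule produces Rhokel, and it is not given.
Talcor: reached.
Sylrun: reached.
Reached: Talcor and Sylrun — 2 of the 4.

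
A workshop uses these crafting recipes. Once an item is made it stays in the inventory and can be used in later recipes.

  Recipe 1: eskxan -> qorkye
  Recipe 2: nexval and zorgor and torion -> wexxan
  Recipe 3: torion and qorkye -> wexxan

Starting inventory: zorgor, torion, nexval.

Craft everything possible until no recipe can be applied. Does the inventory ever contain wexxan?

Using Recipe 2, nexval, zorgor, and torion make wexxan.

Yes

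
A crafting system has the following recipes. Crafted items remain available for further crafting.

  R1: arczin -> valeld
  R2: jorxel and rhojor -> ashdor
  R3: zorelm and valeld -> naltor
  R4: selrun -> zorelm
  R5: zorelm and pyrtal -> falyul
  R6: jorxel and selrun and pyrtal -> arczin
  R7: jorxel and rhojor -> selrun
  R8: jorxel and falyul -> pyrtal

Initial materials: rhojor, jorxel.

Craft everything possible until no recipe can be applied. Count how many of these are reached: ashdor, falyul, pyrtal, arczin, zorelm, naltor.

2

Using R2, jorxel and rhojor make ashdor.
jorxel and rhojor -> selrun (R7).
Using R4, selrun makes zorelm.
ashdor: reached.
falyul would need zorelm and pyrtal (R5), but pyrtal is never obtained.
pyrtal would need jorxel and falyul (R8), but falyul is never obtained.
arczin would need jorxel, selrun, and pyrtal (R6), but pyrtal is never obtained.
zorelm: reached.
naltor would need zorelm and valeld (R3), but valeld is never obtained.
Reached: ashdor and zorelm — 2 of the 6.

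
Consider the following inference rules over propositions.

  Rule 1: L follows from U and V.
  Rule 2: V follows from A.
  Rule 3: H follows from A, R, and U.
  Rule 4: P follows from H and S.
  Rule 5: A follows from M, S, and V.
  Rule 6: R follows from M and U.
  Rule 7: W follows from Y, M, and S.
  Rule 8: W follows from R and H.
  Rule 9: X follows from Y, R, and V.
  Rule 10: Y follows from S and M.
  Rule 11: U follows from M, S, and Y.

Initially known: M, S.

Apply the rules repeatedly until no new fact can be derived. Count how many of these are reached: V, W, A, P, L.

From S and M, Rule 10 gives Y.
Y, M, and S hold, so W follows (Rule 7).
V would need A (Rule 2), but A is never established.
W: reached.
A would need M, S, and V (Rule 5), but V is never established.
P would need H and S (Rule 4), but H is never established.
L would need U and V (Rule 1), but V is never established.
Reached: W — 1 of the 5.

1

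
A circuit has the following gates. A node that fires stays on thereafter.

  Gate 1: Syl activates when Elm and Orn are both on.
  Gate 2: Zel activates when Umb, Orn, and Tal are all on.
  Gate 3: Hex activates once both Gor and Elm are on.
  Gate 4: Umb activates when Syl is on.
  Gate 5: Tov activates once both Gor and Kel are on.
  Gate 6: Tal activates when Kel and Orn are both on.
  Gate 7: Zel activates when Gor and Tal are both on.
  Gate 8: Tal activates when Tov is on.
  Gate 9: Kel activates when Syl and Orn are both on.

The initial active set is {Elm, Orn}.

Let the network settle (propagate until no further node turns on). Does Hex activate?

Hex would need Gor and Elm (Gate 3), but Gor never turns on.

No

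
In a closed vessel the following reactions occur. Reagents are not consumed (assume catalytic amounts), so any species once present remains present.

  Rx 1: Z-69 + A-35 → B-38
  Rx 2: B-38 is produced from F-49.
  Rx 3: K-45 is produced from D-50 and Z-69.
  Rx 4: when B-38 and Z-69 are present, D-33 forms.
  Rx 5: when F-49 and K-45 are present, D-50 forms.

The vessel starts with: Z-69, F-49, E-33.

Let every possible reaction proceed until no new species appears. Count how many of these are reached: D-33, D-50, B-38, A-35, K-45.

F-49 present → B-38 forms (Rx 2).
B-38 and Z-69 present → D-33 forms (Rx 4).
D-33: reached.
D-50 would need F-49 and K-45 (Rx 5), but K-45 never forms.
B-38: reached.
No rule produces A-35, and it is not given.
K-45 would need D-50 and Z-69 (Rx 3), but D-50 never forms.
Reached: D-33 and B-38 — 2 of the 5.

2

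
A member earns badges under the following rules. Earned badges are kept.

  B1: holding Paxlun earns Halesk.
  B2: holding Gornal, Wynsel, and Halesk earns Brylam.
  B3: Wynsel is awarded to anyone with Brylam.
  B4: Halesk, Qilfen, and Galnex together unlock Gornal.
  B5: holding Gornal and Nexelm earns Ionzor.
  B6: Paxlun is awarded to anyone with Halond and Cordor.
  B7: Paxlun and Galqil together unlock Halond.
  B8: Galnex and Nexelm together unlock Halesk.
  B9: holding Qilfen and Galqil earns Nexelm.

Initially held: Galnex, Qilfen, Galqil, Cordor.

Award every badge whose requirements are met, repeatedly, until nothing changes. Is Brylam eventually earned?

Brylam would need Gornal, Wynsel, and Halesk (B2), but Wynsel is never earned.

No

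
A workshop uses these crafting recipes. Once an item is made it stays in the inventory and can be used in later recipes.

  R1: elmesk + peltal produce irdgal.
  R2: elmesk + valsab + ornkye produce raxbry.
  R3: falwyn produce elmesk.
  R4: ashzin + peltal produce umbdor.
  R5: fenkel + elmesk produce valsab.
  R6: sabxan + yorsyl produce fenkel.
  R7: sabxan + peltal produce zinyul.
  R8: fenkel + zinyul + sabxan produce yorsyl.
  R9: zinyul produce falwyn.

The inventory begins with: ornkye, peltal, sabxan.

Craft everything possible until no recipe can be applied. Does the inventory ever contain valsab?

No

valsab would need fenkel and elmesk (R5), but fenkel is never obtained.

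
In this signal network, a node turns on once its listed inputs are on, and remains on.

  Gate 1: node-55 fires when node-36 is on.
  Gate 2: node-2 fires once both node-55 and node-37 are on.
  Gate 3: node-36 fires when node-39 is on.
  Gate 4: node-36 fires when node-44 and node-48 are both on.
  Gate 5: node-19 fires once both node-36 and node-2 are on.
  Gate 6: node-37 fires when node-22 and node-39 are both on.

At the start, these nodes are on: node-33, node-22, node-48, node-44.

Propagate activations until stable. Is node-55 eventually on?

Yes

Gate 4: node-44 and node-48 on → node-36 on.
Gate 1: node-36 on → node-55 on.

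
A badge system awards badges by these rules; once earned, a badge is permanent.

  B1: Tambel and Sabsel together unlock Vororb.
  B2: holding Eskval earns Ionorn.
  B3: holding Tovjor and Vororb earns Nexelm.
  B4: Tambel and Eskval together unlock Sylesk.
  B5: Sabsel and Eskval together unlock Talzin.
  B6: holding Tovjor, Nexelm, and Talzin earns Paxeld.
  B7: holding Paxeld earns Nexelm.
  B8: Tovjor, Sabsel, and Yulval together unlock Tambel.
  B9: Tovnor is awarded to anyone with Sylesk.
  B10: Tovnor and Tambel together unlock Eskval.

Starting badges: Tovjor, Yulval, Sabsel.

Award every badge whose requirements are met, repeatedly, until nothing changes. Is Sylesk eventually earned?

No

Sylesk would need Tambel and Eskval (B4), but Eskval is never earned.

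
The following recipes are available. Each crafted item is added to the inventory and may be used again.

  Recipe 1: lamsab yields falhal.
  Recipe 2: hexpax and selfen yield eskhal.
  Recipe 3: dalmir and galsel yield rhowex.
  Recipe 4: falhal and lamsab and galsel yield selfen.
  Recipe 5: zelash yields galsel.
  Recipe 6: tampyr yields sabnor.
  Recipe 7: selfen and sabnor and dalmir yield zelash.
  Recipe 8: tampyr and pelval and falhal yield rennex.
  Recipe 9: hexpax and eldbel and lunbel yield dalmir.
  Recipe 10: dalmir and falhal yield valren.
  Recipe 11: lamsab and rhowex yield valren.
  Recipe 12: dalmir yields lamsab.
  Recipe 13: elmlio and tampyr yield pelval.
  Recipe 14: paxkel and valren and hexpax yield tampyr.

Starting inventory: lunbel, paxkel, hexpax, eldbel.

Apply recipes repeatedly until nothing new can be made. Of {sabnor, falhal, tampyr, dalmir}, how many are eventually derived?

4

hexpax and eldbel and lunbel → dalmir (Recipe 9).
Using Recipe 12, dalmir makes lamsab.
Using Recipe 1, lamsab makes falhal.
dalmir and falhal → valren (Recipe 10).
Using Recipe 14, paxkel, valren, and hexpax make tampyr.
tampyr → sabnor (Recipe 6).
sabnor: reached.
falhal: reached.
tampyr: reached.
dalmir: reached.
All 4 are reached.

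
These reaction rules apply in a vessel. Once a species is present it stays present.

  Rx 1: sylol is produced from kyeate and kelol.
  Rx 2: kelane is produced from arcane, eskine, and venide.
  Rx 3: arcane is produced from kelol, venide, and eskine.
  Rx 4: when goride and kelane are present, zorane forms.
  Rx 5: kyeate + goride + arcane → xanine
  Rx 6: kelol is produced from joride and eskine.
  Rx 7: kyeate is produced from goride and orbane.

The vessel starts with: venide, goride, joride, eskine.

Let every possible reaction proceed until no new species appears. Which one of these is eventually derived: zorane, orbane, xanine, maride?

joride and eskine present → kelol forms (Rx 6).
kelol, venide, and eskine present → arcane forms (Rx 3).
arcane, eskine, and venide present → kelane forms (Rx 2).
goride and kelane present → zorane forms (Rx 4).
xanine would need kyeate, goride, and arcane (Rx 5), but kyeate never forms. No rule produces orbane, and it is not given. No rule produces maride, and it is not given.

zorane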